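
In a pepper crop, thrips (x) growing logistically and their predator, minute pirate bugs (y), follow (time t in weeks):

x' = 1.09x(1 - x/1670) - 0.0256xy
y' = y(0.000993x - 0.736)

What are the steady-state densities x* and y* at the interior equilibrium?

x* ≈ 741, y* ≈ 23.7

From dy/dt = 0 with y > 0: 0.000993x* = 0.736, so x* = 741.
Substitute into dx/dt = 0: 1.09(1 - 741/1670) = 0.0256y*.
The bracket is 0.556, giving y* = 0.606/0.0256 = 23.7.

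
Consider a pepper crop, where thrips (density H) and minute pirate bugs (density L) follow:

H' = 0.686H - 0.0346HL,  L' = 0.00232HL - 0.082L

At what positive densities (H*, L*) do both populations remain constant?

Set dL/dt = 0 with L > 0: 0.00232H - 0.082 = 0, so H* = 0.082/0.00232 = 35.3.
Set dH/dt = 0 with H > 0: 0.686 - 0.0346L = 0, so L* = 0.686/0.0346 = 19.8.

H* ≈ 35.3, L* ≈ 19.8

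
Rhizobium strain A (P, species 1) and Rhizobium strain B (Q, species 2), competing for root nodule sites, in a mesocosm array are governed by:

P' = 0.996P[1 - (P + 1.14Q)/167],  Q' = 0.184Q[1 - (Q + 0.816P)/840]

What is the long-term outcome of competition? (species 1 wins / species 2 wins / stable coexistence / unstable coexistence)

Compare the nullcline intercepts: K1/α12 = 167/1.14 = 146 < K2 = 840; K2/α21 = 840/0.816 = 1030 > K1 = 167.
Since the inequalities point opposite ways, species 2 can invade but species 1 cannot.

species 2 excludes species 1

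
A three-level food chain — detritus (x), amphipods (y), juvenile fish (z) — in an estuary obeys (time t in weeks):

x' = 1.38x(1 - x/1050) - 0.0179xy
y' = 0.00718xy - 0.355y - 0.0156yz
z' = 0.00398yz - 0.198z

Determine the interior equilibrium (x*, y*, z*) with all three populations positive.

x* ≈ 372, y* ≈ 49.7, z* ≈ 149

From dz/dt = 0: 0.00398y* = 0.198, so y* = 49.7.
From dx/dt = 0: 1.38(1 - x*/1050) = 0.0179·49.7, giving x* = 1050·(1 - 0.645) = 372.
From dy/dt = 0: 0.00718·372 - 0.355 = 0.0156z*, so z* = 2.32/0.0156 = 149.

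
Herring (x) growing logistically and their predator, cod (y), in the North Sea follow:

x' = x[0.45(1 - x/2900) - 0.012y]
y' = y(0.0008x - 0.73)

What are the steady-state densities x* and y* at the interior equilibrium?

From dy/dt = 0 with y > 0: 0.0008x* = 0.73, so x* = 912.
Substitute into dx/dt = 0: 0.45(1 - 912/2900) = 0.012y*.
The bracket is 0.685, giving y* = 0.308/0.012 = 25.7.

x* ≈ 912, y* ≈ 25.7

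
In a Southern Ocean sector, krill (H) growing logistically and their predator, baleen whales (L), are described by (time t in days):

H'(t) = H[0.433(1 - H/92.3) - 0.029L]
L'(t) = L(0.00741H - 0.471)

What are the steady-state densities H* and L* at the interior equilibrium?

From dL/dt = 0 with L > 0: 0.00741H* = 0.471, so H* = 63.6.
Substitute into dH/dt = 0: 0.433(1 - 63.6/92.3) = 0.029L*.
The bracket is 0.311, giving L* = 0.135/0.029 = 4.65.

H* ≈ 63.6, L* ≈ 4.65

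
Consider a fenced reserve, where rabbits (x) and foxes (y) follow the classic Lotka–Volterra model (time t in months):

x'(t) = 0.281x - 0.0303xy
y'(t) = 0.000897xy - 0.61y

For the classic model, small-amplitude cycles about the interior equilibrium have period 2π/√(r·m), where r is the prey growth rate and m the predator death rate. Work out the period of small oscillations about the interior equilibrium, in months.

Here r = 0.281 and m = 0.61, so r·m = 0.171.
ω = √0.171 = 0.414 per month, hence T = 2π/ω ≈ 15.2 months.

T ≈ 15.2 months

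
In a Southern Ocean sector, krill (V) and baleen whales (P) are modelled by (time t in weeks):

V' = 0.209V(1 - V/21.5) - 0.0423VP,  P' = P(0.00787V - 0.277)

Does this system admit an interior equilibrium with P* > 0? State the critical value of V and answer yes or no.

The predator equation gives dP/dt > 0 only when V > 0.277/0.00787 = 35.2.
Without the predator, V → K = 21.5. Since 21.5 < 35.2, the predator cannot invade.

Threshold V = 35.2; K < 35.2, so no, the predator goes extinct.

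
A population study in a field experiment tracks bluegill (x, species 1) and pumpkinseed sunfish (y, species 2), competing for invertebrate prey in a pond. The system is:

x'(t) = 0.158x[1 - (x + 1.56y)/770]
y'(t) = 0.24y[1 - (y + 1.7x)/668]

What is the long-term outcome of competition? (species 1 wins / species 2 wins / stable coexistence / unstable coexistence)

Compare the nullcline intercepts: K1/α12 = 770/1.56 = 494 < K2 = 668; K2/α21 = 668/1.7 = 393 < K1 = 770.
Since both are reversed, neither can invade when rare; the interior point is a saddle.

unstable coexistence (outcome depends on initial conditions)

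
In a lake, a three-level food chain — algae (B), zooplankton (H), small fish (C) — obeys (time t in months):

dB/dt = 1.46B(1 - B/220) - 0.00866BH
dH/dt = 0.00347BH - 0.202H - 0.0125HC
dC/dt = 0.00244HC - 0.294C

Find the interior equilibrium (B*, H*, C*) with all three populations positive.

From dC/dt = 0: 0.00244H* = 0.294, so H* = 120.
From dB/dt = 0: 1.46(1 - B*/220) = 0.00866·120, giving B* = 220·(1 - 0.715) = 62.8.
From dH/dt = 0: 0.00347·62.8 - 0.202 = 0.0125C*, so C* = 0.0158/0.0125 = 1.26.

B* ≈ 62.8, H* ≈ 120, C* ≈ 1.26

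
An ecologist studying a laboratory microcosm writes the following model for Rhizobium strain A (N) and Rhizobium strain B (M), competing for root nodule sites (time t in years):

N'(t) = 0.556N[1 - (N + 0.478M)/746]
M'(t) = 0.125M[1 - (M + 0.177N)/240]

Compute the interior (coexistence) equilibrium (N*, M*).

Setting both brackets to zero gives the nullclines N + 0.478M = 746 and 0.177N + M = 240.
Substituting M = 240 - 0.177N into the first: N(1 - 0.478·0.177) = 746 - 0.478·240.
So N* = 631/0.915 = 690, and then M* = 240 - 0.177·690 = 118.

N* ≈ 690, M* ≈ 118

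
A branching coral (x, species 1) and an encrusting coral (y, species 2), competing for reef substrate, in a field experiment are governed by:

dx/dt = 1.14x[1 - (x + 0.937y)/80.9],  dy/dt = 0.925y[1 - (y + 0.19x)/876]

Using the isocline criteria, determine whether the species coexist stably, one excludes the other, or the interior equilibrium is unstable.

species 2 excludes species 1

Compare the nullcline intercepts: K1/α12 = 80.9/0.937 = 86.3 < K2 = 876; K2/α21 = 876/0.19 = 4610 > K1 = 80.9.
Since the inequalities point opposite ways, species 2 can invade but species 1 cannot.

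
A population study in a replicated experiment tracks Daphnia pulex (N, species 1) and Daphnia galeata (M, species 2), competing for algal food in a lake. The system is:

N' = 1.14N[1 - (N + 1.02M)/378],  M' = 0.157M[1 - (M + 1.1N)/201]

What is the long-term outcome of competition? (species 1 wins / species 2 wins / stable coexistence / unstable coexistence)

Compare the nullcline intercepts: K1/α12 = 378/1.02 = 371 > K2 = 201; K2/α21 = 201/1.1 = 183 < K1 = 378.
Since the inequalities point opposite ways, species 1 can invade but species 2 cannot.

species 1 excludes species 2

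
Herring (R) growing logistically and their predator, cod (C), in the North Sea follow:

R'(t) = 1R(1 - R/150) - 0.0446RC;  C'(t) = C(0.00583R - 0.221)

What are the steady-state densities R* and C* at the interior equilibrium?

R* ≈ 37.9, C* ≈ 16.8

From dC/dt = 0 with C > 0: 0.00583R* = 0.221, so R* = 37.9.
Substitute into dR/dt = 0: 1(1 - 37.9/150) = 0.0446C*.
The bracket is 0.747, giving C* = 0.747/0.0446 = 16.8.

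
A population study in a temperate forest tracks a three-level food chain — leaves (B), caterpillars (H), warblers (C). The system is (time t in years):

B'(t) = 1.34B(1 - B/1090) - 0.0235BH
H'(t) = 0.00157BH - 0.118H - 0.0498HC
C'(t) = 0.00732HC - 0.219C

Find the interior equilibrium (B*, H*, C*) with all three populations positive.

B* ≈ 518, H* ≈ 29.9, C* ≈ 14

From dC/dt = 0: 0.00732H* = 0.219, so H* = 29.9.
From dB/dt = 0: 1.34(1 - B*/1090) = 0.0235·29.9, giving B* = 1090·(1 - 0.525) = 518.
From dH/dt = 0: 0.00157·518 - 0.118 = 0.0498C*, so C* = 0.695/0.0498 = 14.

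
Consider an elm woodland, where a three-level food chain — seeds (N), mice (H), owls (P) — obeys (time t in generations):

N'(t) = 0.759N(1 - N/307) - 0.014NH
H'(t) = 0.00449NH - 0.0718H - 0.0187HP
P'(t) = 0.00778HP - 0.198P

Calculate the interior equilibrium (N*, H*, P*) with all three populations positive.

From dP/dt = 0: 0.00778H* = 0.198, so H* = 25.4.
From dN/dt = 0: 0.759(1 - N*/307) = 0.014·25.4, giving N* = 307·(1 - 0.469) = 163.
From dH/dt = 0: 0.00449·163 - 0.0718 = 0.0187P*, so P* = 0.66/0.0187 = 35.3.

N* ≈ 163, H* ≈ 25.4, P* ≈ 35.3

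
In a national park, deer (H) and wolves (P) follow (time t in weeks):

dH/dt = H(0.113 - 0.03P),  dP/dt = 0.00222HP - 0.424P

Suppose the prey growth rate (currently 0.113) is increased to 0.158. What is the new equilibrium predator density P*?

P* ≈ 5.27

At the interior fixed point, setting dH/dt = 0 with H > 0 fixes P* = (prey growth rate)/(HP coefficient) — independent of the other coefficients.
With the change, P* = 0.158/0.03 = 5.27; it rises from 3.77.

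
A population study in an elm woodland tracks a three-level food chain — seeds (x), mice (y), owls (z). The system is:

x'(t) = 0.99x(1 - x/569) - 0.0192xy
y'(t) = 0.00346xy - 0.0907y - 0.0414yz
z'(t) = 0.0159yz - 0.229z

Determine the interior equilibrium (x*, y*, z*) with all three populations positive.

From dz/dt = 0: 0.0159y* = 0.229, so y* = 14.4.
From dx/dt = 0: 0.99(1 - x*/569) = 0.0192·14.4, giving x* = 569·(1 - 0.279) = 410.
From dy/dt = 0: 0.00346·410 - 0.0907 = 0.0414z*, so z* = 1.33/0.0414 = 32.1.

x* ≈ 410, y* ≈ 14.4, z* ≈ 32.1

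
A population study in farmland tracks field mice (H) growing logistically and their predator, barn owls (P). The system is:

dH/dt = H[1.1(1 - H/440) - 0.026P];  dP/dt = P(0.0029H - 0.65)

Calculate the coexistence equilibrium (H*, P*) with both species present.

From dP/dt = 0 with P > 0: 0.0029H* = 0.65, so H* = 224.
Substitute into dH/dt = 0: 1.1(1 - 224/440) = 0.026P*.
The bracket is 0.491, giving P* = 0.54/0.026 = 20.8.

H* ≈ 224, P* ≈ 20.8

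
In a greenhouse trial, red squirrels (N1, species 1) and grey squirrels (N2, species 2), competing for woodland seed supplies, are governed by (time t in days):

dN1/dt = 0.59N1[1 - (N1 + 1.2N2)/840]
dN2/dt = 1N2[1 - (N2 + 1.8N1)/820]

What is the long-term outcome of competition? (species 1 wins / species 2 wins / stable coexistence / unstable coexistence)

Compare the nullcline intercepts: K1/α12 = 840/1.2 = 700 < K2 = 820; K2/α21 = 820/1.8 = 456 < K1 = 840.
Since both are reversed, neither can invade when rare; the interior point is a saddle.

unstable coexistence (outcome depends on initial conditions)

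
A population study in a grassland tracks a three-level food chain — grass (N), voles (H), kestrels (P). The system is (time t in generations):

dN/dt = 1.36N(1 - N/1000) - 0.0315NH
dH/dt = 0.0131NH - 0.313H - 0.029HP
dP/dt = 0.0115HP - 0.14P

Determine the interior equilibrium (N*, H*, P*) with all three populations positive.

N* ≈ 718, H* ≈ 12.2, P* ≈ 314

From dP/dt = 0: 0.0115H* = 0.14, so H* = 12.2.
From dN/dt = 0: 1.36(1 - N*/1000) = 0.0315·12.2, giving N* = 1000·(1 - 0.282) = 718.
From dH/dt = 0: 0.0131·718 - 0.313 = 0.029P*, so P* = 9.09/0.029 = 314.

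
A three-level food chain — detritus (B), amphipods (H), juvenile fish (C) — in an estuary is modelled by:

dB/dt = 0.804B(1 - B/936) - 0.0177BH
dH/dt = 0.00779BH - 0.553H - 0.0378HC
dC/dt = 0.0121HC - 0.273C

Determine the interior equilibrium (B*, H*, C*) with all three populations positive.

From dC/dt = 0: 0.0121H* = 0.273, so H* = 22.6.
From dB/dt = 0: 0.804(1 - B*/936) = 0.0177·22.6, giving B* = 936·(1 - 0.497) = 471.
From dH/dt = 0: 0.00779·471 - 0.553 = 0.0378C*, so C* = 3.12/0.0378 = 82.5.

B* ≈ 471, H* ≈ 22.6, C* ≈ 82.5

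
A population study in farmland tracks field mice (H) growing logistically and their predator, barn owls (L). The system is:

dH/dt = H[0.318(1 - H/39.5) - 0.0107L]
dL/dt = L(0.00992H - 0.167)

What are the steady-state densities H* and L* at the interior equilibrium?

H* ≈ 16.8, L* ≈ 17.1

From dL/dt = 0 with L > 0: 0.00992H* = 0.167, so H* = 16.8.
Substitute into dH/dt = 0: 0.318(1 - 16.8/39.5) = 0.0107L*.
The bracket is 0.574, giving L* = 0.182/0.0107 = 17.1.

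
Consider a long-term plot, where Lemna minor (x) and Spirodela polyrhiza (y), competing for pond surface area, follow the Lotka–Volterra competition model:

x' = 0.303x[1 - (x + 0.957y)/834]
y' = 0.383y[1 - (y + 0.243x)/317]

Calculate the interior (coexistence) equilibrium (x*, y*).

x* ≈ 691, y* ≈ 149

Setting both brackets to zero gives the nullclines x + 0.957y = 834 and 0.243x + y = 317.
Substituting y = 317 - 0.243x into the first: x(1 - 0.957·0.243) = 834 - 0.957·317.
So x* = 531/0.767 = 691, and then y* = 317 - 0.243·691 = 149.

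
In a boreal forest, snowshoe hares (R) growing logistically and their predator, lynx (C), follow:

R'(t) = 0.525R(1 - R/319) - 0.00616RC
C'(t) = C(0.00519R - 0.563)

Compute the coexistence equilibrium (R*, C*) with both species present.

R* ≈ 108, C* ≈ 56.2

From dC/dt = 0 with C > 0: 0.00519R* = 0.563, so R* = 108.
Substitute into dR/dt = 0: 0.525(1 - 108/319) = 0.00616C*.
The bracket is 0.66, giving C* = 0.346/0.00616 = 56.2.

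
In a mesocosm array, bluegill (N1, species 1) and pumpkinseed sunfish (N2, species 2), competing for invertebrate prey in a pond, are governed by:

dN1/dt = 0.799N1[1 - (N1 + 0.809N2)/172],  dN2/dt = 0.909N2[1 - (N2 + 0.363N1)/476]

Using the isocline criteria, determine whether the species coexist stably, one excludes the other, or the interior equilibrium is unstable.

Compare the nullcline intercepts: K1/α12 = 172/0.809 = 213 < K2 = 476; K2/α21 = 476/0.363 = 1310 > K1 = 172.
Since the inequalities point opposite ways, species 2 can invade but species 1 cannot.

species 2 excludes species 1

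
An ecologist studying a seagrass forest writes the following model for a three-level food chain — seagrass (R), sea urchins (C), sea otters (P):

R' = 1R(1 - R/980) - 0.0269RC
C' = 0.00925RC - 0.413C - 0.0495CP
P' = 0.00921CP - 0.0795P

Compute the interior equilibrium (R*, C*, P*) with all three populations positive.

R* ≈ 752, C* ≈ 8.63, P* ≈ 132

From dP/dt = 0: 0.00921C* = 0.0795, so C* = 8.63.
From dR/dt = 0: 1(1 - R*/980) = 0.0269·8.63, giving R* = 980·(1 - 0.232) = 752.
From dC/dt = 0: 0.00925·752 - 0.413 = 0.0495P*, so P* = 6.55/0.0495 = 132.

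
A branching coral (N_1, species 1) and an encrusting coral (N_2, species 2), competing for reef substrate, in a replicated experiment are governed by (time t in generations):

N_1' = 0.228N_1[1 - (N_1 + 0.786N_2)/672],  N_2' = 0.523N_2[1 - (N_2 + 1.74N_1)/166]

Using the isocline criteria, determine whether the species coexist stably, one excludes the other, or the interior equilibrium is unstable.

Compare the nullcline intercepts: K1/α12 = 672/0.786 = 855 > K2 = 166; K2/α21 = 166/1.74 = 95.4 < K1 = 672.
Since the inequalities point opposite ways, species 1 can invade but species 2 cannot.

species 1 excludes species 2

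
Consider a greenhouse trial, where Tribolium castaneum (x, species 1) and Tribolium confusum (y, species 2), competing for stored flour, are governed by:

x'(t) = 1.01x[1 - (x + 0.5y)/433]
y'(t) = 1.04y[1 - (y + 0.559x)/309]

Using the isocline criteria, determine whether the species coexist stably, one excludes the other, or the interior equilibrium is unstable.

stable coexistence

Compare the nullcline intercepts: K1/α12 = 433/0.5 = 866 > K2 = 309; K2/α21 = 309/0.559 = 553 > K1 = 433.
Since both inequalities hold, each species can invade when rare, so the interior equilibrium is stable.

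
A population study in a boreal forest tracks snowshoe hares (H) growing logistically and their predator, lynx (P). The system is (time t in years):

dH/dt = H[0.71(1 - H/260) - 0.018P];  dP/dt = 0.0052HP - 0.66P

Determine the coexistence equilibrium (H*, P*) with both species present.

From dP/dt = 0 with P > 0: 0.0052H* = 0.66, so H* = 127.
Substitute into dH/dt = 0: 0.71(1 - 127/260) = 0.018P*.
The bracket is 0.512, giving P* = 0.363/0.018 = 20.2.

H* ≈ 127, P* ≈ 20.2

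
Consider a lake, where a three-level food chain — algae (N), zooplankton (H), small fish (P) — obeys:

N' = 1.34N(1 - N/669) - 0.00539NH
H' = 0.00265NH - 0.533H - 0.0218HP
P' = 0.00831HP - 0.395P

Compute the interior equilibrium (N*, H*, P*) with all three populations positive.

N* ≈ 541, H* ≈ 47.5, P* ≈ 41.3

From dP/dt = 0: 0.00831H* = 0.395, so H* = 47.5.
From dN/dt = 0: 1.34(1 - N*/669) = 0.00539·47.5, giving N* = 669·(1 - 0.191) = 541.
From dH/dt = 0: 0.00265·541 - 0.533 = 0.0218P*, so P* = 0.901/0.0218 = 41.3.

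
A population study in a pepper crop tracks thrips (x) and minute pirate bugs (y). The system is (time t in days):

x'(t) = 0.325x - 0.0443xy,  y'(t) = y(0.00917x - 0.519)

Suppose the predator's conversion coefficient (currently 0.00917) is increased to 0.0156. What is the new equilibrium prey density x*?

At the interior fixed point, setting dy/dt = 0 with y > 0 fixes x* = (predator death rate)/(xy coefficient) — independent of the other coefficients.
With the change, x* = 0.519/0.0156 = 33.3; it falls from 56.6.

x* ≈ 33.3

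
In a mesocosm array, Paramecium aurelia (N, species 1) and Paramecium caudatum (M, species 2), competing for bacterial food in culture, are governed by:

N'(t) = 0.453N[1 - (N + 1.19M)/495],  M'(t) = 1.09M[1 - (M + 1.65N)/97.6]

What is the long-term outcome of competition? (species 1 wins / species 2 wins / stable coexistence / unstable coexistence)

Compare the nullcline intercepts: K1/α12 = 495/1.19 = 416 > K2 = 97.6; K2/α21 = 97.6/1.65 = 59.2 < K1 = 495.
Since the inequalities point opposite ways, species 1 can invade but species 2 cannot.

species 1 excludes species 2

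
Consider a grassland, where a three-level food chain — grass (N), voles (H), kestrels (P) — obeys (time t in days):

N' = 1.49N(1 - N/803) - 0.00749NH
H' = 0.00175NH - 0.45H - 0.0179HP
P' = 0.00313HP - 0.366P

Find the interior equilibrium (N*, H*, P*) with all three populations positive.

From dP/dt = 0: 0.00313H* = 0.366, so H* = 117.
From dN/dt = 0: 1.49(1 - N*/803) = 0.00749·117, giving N* = 803·(1 - 0.588) = 331.
From dH/dt = 0: 0.00175·331 - 0.45 = 0.0179P*, so P* = 0.129/0.0179 = 7.22.

N* ≈ 331, H* ≈ 117, P* ≈ 7.22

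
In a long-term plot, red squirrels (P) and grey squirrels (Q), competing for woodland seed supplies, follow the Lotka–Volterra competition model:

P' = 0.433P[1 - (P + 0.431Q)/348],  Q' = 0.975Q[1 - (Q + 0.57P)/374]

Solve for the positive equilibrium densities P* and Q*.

Setting both brackets to zero gives the nullclines P + 0.431Q = 348 and 0.57P + Q = 374.
Substituting Q = 374 - 0.57P into the first: P(1 - 0.431·0.57) = 348 - 0.431·374.
So P* = 187/0.754 = 248, and then Q* = 374 - 0.57·248 = 233.

P* ≈ 248, Q* ≈ 233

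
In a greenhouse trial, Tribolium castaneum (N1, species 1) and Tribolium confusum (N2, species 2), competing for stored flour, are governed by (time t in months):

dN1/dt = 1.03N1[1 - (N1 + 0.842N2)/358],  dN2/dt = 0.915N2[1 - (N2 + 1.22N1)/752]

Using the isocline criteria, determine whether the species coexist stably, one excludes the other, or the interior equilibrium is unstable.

Compare the nullcline intercepts: K1/α12 = 358/0.842 = 425 < K2 = 752; K2/α21 = 752/1.22 = 616 > K1 = 358.
Since the inequalities point opposite ways, species 2 can invade but species 1 cannot.

species 2 excludes species 1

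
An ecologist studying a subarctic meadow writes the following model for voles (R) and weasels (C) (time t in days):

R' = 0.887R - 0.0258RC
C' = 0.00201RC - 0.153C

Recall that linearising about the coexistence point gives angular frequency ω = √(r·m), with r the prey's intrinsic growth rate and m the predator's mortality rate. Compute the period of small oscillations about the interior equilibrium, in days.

T ≈ 17.1 days

Here r = 0.887 and m = 0.153, so r·m = 0.136.
ω = √0.136 = 0.368 per day, hence T = 2π/ω ≈ 17.1 days.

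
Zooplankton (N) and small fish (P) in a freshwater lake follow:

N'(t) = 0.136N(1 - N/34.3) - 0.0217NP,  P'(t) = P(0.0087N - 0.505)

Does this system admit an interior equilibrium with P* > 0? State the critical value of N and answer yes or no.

The predator equation gives dP/dt > 0 only when N > 0.505/0.0087 = 58.
Without the predator, N → K = 34.3. Since 34.3 < 58, the predator cannot invade.

Threshold N = 58; K < 58, so no, the predator goes extinct.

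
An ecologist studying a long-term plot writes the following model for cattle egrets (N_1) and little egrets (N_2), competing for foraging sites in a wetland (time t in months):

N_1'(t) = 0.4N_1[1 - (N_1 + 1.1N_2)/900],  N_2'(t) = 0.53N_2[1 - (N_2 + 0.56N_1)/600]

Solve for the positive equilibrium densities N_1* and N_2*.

N_1* ≈ 625, N_2* ≈ 250

Setting both brackets to zero gives the nullclines N_1 + 1.1N_2 = 900 and 0.56N_1 + N_2 = 600.
Substituting N_2 = 600 - 0.56N_1 into the first: N_1(1 - 1.1·0.56) = 900 - 1.1·600.
So N_1* = 240/0.384 = 625, and then N_2* = 600 - 0.56·625 = 250.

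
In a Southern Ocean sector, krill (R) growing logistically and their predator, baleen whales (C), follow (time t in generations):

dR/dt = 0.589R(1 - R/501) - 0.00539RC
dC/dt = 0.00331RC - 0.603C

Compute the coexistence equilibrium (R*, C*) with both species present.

R* ≈ 182, C* ≈ 69.5

From dC/dt = 0 with C > 0: 0.00331R* = 0.603, so R* = 182.
Substitute into dR/dt = 0: 0.589(1 - 182/501) = 0.00539C*.
The bracket is 0.636, giving C* = 0.375/0.00539 = 69.5.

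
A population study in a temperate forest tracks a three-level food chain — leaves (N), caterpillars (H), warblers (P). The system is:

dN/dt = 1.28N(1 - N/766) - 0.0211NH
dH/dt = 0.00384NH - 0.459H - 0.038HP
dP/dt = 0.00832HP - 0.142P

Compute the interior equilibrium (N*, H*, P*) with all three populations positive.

From dP/dt = 0: 0.00832H* = 0.142, so H* = 17.1.
From dN/dt = 0: 1.28(1 - N*/766) = 0.0211·17.1, giving N* = 766·(1 - 0.281) = 550.
From dH/dt = 0: 0.00384·550 - 0.459 = 0.038P*, so P* = 1.65/0.038 = 43.5.

N* ≈ 550, H* ≈ 17.1, P* ≈ 43.5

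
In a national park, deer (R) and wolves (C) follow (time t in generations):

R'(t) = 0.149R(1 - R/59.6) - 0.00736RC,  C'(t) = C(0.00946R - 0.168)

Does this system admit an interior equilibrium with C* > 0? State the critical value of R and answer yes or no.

The predator equation gives dC/dt > 0 only when R > 0.168/0.00946 = 17.8.
Without the predator, R → K = 59.6. Since 59.6 > 17.8, the predator can invade and persist.

Threshold R = 17.8; K > 17.8, so yes, the predator persists.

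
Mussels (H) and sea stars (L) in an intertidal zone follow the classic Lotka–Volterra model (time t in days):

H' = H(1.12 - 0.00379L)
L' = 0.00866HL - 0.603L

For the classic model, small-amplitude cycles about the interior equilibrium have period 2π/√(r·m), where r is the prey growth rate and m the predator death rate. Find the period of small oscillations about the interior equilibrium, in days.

T ≈ 7.65 days

Here r = 1.12 and m = 0.603, so r·m = 0.675.
ω = √0.675 = 0.822 per day, hence T = 2π/ω ≈ 7.65 days.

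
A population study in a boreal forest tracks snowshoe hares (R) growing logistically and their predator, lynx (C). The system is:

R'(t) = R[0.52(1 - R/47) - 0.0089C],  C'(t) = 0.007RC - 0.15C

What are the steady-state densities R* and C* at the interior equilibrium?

From dC/dt = 0 with C > 0: 0.007R* = 0.15, so R* = 21.4.
Substitute into dR/dt = 0: 0.52(1 - 21.4/47) = 0.0089C*.
The bracket is 0.544, giving C* = 0.283/0.0089 = 31.8.

R* ≈ 21.4, C* ≈ 31.8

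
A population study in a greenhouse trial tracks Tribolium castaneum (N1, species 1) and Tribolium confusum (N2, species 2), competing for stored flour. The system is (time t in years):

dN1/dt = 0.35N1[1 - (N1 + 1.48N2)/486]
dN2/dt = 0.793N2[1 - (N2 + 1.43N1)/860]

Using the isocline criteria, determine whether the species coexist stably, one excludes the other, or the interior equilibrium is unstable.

species 2 excludes species 1

Compare the nullcline intercepts: K1/α12 = 486/1.48 = 328 < K2 = 860; K2/α21 = 860/1.43 = 601 > K1 = 486.
Since the inequalities point opposite ways, species 2 can invade but species 1 cannot.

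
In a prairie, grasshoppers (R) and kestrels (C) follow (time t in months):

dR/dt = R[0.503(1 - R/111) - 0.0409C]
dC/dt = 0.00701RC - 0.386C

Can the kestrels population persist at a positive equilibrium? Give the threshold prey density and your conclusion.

The predator equation gives dC/dt > 0 only when R > 0.386/0.00701 = 55.1.
Without the predator, R → K = 111. Since 111 > 55.1, the predator can invade and persist.

Threshold R = 55.1; K > 55.1, so yes, the predator persists.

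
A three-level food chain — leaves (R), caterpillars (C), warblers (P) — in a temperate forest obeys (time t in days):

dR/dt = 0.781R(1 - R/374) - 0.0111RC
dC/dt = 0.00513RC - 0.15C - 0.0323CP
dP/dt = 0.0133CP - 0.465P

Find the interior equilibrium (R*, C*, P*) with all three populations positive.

From dP/dt = 0: 0.0133C* = 0.465, so C* = 35.
From dR/dt = 0: 0.781(1 - R*/374) = 0.0111·35, giving R* = 374·(1 - 0.497) = 188.
From dC/dt = 0: 0.00513·188 - 0.15 = 0.0323P*, so P* = 0.815/0.0323 = 25.2.

R* ≈ 188, C* ≈ 35, P* ≈ 25.2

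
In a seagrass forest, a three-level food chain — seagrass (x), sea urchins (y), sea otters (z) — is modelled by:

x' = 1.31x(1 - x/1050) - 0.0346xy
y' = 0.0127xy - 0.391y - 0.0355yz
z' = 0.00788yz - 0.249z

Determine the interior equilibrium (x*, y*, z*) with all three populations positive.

From dz/dt = 0: 0.00788y* = 0.249, so y* = 31.6.
From dx/dt = 0: 1.31(1 - x*/1050) = 0.0346·31.6, giving x* = 1050·(1 - 0.835) = 174.
From dy/dt = 0: 0.0127·174 - 0.391 = 0.0355z*, so z* = 1.81/0.0355 = 51.1.

x* ≈ 174, y* ≈ 31.6, z* ≈ 51.1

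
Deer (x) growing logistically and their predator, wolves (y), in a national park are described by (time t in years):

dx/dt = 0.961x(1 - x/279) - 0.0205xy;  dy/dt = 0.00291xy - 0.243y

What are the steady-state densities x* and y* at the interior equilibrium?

x* ≈ 83.5, y* ≈ 32.8

From dy/dt = 0 with y > 0: 0.00291x* = 0.243, so x* = 83.5.
Substitute into dx/dt = 0: 0.961(1 - 83.5/279) = 0.0205y*.
The bracket is 0.701, giving y* = 0.673/0.0205 = 32.8.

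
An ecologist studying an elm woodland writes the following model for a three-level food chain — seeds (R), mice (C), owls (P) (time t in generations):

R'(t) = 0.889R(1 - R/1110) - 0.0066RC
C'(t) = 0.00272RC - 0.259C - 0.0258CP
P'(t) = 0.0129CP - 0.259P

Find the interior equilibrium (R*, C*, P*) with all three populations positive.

From dP/dt = 0: 0.0129C* = 0.259, so C* = 20.1.
From dR/dt = 0: 0.889(1 - R*/1110) = 0.0066·20.1, giving R* = 1110·(1 - 0.149) = 945.
From dC/dt = 0: 0.00272·945 - 0.259 = 0.0258P*, so P* = 2.31/0.0258 = 89.5.

R* ≈ 945, C* ≈ 20.1, P* ≈ 89.5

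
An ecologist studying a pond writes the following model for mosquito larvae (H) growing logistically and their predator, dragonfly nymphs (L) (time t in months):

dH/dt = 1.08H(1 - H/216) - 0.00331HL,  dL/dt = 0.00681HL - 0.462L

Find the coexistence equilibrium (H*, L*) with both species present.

From dL/dt = 0 with L > 0: 0.00681H* = 0.462, so H* = 67.8.
Substitute into dH/dt = 0: 1.08(1 - 67.8/216) = 0.00331L*.
The bracket is 0.686, giving L* = 0.741/0.00331 = 224.

H* ≈ 67.8, L* ≈ 224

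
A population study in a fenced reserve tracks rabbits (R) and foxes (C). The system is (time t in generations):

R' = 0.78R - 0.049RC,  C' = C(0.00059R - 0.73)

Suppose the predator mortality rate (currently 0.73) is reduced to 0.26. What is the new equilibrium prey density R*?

At the interior fixed point, setting dC/dt = 0 with C > 0 fixes R* = (predator death rate)/(RC coefficient) — independent of the other coefficients.
With the change, R* = 0.26/0.00059 = 441; it falls from 1240.

R* ≈ 441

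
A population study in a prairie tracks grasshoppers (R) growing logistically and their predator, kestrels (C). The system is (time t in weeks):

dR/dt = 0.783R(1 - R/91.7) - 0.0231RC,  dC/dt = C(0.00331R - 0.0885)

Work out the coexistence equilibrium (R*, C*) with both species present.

From dC/dt = 0 with C > 0: 0.00331R* = 0.0885, so R* = 26.7.
Substitute into dR/dt = 0: 0.783(1 - 26.7/91.7) = 0.0231C*.
The bracket is 0.708, giving C* = 0.555/0.0231 = 24.

R* ≈ 26.7, C* ≈ 24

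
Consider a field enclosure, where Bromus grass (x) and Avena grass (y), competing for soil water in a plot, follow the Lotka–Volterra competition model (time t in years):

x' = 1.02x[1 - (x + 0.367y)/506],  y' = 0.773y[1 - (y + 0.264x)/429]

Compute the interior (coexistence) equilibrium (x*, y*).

Setting both brackets to zero gives the nullclines x + 0.367y = 506 and 0.264x + y = 429.
Substituting y = 429 - 0.264x into the first: x(1 - 0.367·0.264) = 506 - 0.367·429.
So x* = 349/0.903 = 386, and then y* = 429 - 0.264·386 = 327.

x* ≈ 386, y* ≈ 327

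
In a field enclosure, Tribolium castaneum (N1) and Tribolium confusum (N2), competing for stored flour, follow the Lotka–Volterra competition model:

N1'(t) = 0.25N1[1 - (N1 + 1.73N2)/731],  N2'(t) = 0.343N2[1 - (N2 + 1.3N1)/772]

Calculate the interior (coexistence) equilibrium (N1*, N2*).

Setting both brackets to zero gives the nullclines N1 + 1.73N2 = 731 and 1.3N1 + N2 = 772.
Substituting N2 = 772 - 1.3N1 into the first: N1(1 - 1.73·1.3) = 731 - 1.73·772.
So N1* = -605/-1.25 = 484, and then N2* = 772 - 1.3·484 = 143.

N1* ≈ 484, N2* ≈ 143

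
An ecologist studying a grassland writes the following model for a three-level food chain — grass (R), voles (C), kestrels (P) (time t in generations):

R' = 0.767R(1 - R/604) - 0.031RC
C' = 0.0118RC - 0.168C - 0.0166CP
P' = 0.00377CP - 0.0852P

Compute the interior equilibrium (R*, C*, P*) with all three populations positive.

R* ≈ 52.3, C* ≈ 22.6, P* ≈ 27.1

From dP/dt = 0: 0.00377C* = 0.0852, so C* = 22.6.
From dR/dt = 0: 0.767(1 - R*/604) = 0.031·22.6, giving R* = 604·(1 - 0.913) = 52.3.
From dC/dt = 0: 0.0118·52.3 - 0.168 = 0.0166P*, so P* = 0.449/0.0166 = 27.1.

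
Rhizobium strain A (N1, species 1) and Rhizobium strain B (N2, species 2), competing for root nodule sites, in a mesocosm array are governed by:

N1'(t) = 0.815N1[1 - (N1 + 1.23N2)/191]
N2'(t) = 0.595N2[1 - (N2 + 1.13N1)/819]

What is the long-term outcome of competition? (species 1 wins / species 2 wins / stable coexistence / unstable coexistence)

species 2 excludes species 1

Compare the nullcline intercepts: K1/α12 = 191/1.23 = 155 < K2 = 819; K2/α21 = 819/1.13 = 725 > K1 = 191.
Since the inequalities point opposite ways, species 2 can invade but species 1 cannot.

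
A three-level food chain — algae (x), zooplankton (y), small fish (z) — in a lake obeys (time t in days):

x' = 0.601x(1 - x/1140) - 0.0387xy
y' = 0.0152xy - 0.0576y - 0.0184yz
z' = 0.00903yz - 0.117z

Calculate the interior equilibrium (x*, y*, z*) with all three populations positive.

x* ≈ 189, y* ≈ 13, z* ≈ 153

From dz/dt = 0: 0.00903y* = 0.117, so y* = 13.
From dx/dt = 0: 0.601(1 - x*/1140) = 0.0387·13, giving x* = 1140·(1 - 0.834) = 189.
From dy/dt = 0: 0.0152·189 - 0.0576 = 0.0184z*, so z* = 2.81/0.0184 = 153.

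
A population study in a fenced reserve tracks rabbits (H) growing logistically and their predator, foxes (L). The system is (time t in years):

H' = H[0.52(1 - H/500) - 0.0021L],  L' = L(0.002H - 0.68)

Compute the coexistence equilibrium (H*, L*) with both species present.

From dL/dt = 0 with L > 0: 0.002H* = 0.68, so H* = 340.
Substitute into dH/dt = 0: 0.52(1 - 340/500) = 0.0021L*.
The bracket is 0.32, giving L* = 0.166/0.0021 = 79.2.

H* ≈ 340, L* ≈ 79.2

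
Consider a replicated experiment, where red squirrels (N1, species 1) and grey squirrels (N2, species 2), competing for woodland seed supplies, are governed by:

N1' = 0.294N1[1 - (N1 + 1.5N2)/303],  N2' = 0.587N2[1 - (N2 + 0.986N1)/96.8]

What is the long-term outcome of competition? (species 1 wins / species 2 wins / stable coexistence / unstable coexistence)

species 1 excludes species 2

Compare the nullcline intercepts: K1/α12 = 303/1.5 = 202 > K2 = 96.8; K2/α21 = 96.8/0.986 = 98.2 < K1 = 303.
Since the inequalities point opposite ways, species 1 can invade but species 2 cannot.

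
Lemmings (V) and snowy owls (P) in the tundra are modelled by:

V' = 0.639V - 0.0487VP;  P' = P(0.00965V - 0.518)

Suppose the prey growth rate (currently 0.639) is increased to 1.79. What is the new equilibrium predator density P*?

At the interior fixed point, setting dV/dt = 0 with V > 0 fixes P* = (prey growth rate)/(VP coefficient) — independent of the other coefficients.
With the change, P* = 1.79/0.0487 = 36.8; it rises from 13.1.

P* ≈ 36.8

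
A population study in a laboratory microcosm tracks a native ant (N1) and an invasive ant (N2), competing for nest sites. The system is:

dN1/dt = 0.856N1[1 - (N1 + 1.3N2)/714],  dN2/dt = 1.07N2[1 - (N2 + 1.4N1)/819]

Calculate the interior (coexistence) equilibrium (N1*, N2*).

Setting both brackets to zero gives the nullclines N1 + 1.3N2 = 714 and 1.4N1 + N2 = 819.
Substituting N2 = 819 - 1.4N1 into the first: N1(1 - 1.3·1.4) = 714 - 1.3·819.
So N1* = -351/-0.82 = 428, and then N2* = 819 - 1.4·428 = 220.

N1* ≈ 428, N2* ≈ 220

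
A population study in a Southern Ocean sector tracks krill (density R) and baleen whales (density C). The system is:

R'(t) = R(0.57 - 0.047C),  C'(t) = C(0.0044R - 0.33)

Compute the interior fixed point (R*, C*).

Set dC/dt = 0 with C > 0: 0.0044R - 0.33 = 0, so R* = 0.33/0.0044 = 75.
Set dR/dt = 0 with R > 0: 0.57 - 0.047C = 0, so C* = 0.57/0.047 = 12.1.

R* ≈ 75, C* ≈ 12.1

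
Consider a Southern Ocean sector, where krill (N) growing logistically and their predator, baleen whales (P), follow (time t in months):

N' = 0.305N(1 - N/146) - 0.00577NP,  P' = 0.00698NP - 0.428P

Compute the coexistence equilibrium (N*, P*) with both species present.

N* ≈ 61.3, P* ≈ 30.7

From dP/dt = 0 with P > 0: 0.00698N* = 0.428, so N* = 61.3.
Substitute into dN/dt = 0: 0.305(1 - 61.3/146) = 0.00577P*.
The bracket is 0.58, giving P* = 0.177/0.00577 = 30.7.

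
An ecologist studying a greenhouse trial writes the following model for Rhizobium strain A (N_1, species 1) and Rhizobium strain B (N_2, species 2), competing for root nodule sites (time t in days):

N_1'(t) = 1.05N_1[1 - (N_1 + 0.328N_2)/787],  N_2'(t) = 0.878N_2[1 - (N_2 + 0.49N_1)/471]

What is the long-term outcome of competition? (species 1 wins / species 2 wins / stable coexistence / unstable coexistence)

stable coexistence

Compare the nullcline intercepts: K1/α12 = 787/0.328 = 2400 > K2 = 471; K2/α21 = 471/0.49 = 961 > K1 = 787.
Since both inequalities hold, each species can invade when rare, so the interior equilibrium is stable.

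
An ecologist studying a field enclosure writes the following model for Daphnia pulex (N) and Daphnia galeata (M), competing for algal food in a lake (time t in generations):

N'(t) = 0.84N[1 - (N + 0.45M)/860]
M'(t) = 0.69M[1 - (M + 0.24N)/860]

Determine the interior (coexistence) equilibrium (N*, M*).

Setting both brackets to zero gives the nullclines N + 0.45M = 860 and 0.24N + M = 860.
Substituting M = 860 - 0.24N into the first: N(1 - 0.45·0.24) = 860 - 0.45·860.
So N* = 473/0.892 = 530, and then M* = 860 - 0.24·530 = 733.

N* ≈ 530, M* ≈ 733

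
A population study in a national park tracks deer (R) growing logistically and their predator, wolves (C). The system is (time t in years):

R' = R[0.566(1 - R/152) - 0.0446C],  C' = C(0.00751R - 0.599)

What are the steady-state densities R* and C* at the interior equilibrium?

From dC/dt = 0 with C > 0: 0.00751R* = 0.599, so R* = 79.8.
Substitute into dR/dt = 0: 0.566(1 - 79.8/152) = 0.0446C*.
The bracket is 0.475, giving C* = 0.269/0.0446 = 6.03.

R* ≈ 79.8, C* ≈ 6.03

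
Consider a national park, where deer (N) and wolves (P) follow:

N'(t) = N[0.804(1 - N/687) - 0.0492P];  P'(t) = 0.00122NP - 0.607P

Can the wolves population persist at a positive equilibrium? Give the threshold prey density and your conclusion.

Threshold N = 498; K > 498, so yes, the predator persists.

The predator equation gives dP/dt > 0 only when N > 0.607/0.00122 = 498.
Without the predator, N → K = 687. Since 687 > 498, the predator can invade and persist.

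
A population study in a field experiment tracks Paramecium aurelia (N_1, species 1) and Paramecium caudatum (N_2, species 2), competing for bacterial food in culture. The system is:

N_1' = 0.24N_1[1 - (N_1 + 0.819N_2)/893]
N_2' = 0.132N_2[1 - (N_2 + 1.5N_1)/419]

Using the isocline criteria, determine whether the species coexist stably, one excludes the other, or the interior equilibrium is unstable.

species 1 excludes species 2

Compare the nullcline intercepts: K1/α12 = 893/0.819 = 1090 > K2 = 419; K2/α21 = 419/1.5 = 279 < K1 = 893.
Since the inequalities point opposite ways, species 1 can invade but species 2 cannot.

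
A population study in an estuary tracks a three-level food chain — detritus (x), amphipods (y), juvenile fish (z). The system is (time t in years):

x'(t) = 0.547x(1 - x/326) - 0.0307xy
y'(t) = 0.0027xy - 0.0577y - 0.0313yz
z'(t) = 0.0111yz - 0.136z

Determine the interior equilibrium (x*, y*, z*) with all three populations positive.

x* ≈ 102, y* ≈ 12.3, z* ≈ 6.94

From dz/dt = 0: 0.0111y* = 0.136, so y* = 12.3.
From dx/dt = 0: 0.547(1 - x*/326) = 0.0307·12.3, giving x* = 326·(1 - 0.688) = 102.
From dy/dt = 0: 0.0027·102 - 0.0577 = 0.0313z*, so z* = 0.217/0.0313 = 6.94.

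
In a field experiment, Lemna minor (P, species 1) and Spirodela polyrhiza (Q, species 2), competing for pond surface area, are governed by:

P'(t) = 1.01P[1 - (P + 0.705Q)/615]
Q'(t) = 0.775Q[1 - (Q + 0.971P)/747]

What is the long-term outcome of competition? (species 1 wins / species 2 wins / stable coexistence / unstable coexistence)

stable coexistence

Compare the nullcline intercepts: K1/α12 = 615/0.705 = 872 > K2 = 747; K2/α21 = 747/0.971 = 769 > K1 = 615.
Since both inequalities hold, each species can invade when rare, so the interior equilibrium is stable.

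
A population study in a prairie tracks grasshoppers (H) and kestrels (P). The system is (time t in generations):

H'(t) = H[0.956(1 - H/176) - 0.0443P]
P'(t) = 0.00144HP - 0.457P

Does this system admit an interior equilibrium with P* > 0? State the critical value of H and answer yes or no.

Threshold H = 317; K < 317, so no, the predator goes extinct.

The predator equation gives dP/dt > 0 only when H > 0.457/0.00144 = 317.
Without the predator, H → K = 176. Since 176 < 317, the predator cannot invade.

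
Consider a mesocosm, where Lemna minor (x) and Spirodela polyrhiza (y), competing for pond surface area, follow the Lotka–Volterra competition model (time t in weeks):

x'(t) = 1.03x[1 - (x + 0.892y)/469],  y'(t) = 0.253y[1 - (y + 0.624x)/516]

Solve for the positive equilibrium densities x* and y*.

Setting both brackets to zero gives the nullclines x + 0.892y = 469 and 0.624x + y = 516.
Substituting y = 516 - 0.624x into the first: x(1 - 0.892·0.624) = 469 - 0.892·516.
So x* = 8.73/0.443 = 19.7, and then y* = 516 - 0.624·19.7 = 504.

x* ≈ 19.7, y* ≈ 504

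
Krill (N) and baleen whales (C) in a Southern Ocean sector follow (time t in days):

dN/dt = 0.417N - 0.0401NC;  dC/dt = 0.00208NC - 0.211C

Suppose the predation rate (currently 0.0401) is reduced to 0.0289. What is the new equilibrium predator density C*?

At the interior fixed point, setting dN/dt = 0 with N > 0 fixes C* = (prey growth rate)/(NC coefficient) — independent of the other coefficients.
With the change, C* = 0.417/0.0289 = 14.4; it rises from 10.4.

C* ≈ 14.4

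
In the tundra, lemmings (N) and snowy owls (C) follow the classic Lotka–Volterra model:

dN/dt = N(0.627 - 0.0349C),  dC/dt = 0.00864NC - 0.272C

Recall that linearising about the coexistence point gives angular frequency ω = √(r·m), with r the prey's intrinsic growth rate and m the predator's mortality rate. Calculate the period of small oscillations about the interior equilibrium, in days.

Here r = 0.627 and m = 0.272, so r·m = 0.171.
ω = √0.171 = 0.413 per day, hence T = 2π/ω ≈ 15.2 days.

T ≈ 15.2 days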